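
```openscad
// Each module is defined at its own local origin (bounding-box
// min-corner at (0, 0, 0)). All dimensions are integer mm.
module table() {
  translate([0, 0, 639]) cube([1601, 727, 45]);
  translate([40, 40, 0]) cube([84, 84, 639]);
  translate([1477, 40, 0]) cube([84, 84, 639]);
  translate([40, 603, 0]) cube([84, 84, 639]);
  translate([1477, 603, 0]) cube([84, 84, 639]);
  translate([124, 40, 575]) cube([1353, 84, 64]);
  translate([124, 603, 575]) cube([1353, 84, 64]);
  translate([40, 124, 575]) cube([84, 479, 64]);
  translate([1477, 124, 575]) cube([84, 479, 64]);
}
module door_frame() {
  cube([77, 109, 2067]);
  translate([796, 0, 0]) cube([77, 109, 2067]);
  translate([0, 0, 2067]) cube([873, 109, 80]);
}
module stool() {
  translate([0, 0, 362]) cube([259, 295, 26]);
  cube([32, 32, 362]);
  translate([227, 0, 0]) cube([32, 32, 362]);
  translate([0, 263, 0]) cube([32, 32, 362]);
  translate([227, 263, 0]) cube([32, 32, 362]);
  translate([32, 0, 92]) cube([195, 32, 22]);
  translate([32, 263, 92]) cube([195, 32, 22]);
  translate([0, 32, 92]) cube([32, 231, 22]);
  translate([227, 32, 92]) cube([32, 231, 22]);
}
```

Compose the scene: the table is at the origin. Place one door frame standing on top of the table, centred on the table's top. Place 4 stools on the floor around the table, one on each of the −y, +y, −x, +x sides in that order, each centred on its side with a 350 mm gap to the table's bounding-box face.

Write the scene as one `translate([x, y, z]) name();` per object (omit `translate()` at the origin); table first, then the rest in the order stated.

table();
translate([364, 309, 684]) door_frame();
translate([671, -645, 0]) stool();
translate([671, 1077, 0]) stool();
translate([-609, 216, 0]) stool();
translate([1951, 216, 0]) stool();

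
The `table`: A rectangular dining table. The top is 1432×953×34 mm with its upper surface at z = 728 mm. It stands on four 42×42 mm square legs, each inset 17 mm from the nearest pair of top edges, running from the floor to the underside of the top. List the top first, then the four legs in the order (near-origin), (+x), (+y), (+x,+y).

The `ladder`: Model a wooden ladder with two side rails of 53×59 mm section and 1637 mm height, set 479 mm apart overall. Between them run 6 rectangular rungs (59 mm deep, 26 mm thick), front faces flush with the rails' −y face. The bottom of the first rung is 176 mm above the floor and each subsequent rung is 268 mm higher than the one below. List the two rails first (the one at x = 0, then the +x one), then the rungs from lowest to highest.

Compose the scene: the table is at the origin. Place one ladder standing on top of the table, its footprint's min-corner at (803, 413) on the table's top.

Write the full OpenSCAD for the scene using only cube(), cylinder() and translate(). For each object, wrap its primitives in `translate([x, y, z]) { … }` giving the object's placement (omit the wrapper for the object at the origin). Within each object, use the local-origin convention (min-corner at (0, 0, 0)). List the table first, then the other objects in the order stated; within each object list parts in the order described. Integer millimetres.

translate([0, 0, 694]) cube([1432, 953, 34]);
translate([17, 17, 0]) cube([42, 42, 694]);
translate([1373, 17, 0]) cube([42, 42, 694]);
translate([17, 894, 0]) cube([42, 42, 694]);
translate([1373, 894, 0]) cube([42, 42, 694]);
translate([803, 413, 728]) {
  cube([53, 59, 1637]);
  translate([426, 0, 0]) cube([53, 59, 1637]);
  translate([53, 0, 176]) cube([373, 59, 26]);
  translate([53, 0, 444]) cube([373, 59, 26]);
  translate([53, 0, 712]) cube([373, 59, 26]);
  translate([53, 0, 980]) cube([373, 59, 26]);
  translate([53, 0, 1248]) cube([373, 59, 26]);
  translate([53, 0, 1516]) cube([373, 59, 26]);
}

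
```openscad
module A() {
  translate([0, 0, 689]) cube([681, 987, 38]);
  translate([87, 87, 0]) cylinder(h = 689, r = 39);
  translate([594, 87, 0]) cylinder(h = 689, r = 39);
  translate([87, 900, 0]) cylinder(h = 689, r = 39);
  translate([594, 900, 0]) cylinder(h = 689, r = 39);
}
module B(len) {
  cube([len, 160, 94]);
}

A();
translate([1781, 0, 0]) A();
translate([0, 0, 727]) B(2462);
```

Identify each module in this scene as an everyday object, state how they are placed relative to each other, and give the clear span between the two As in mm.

A is a table. B is a beam. A beam spans the tops of two tables. The clear span between the two tables is 1100 mm.

Second table starts at x = 1781; first ends at x = 681; clear span = 1781 − 681 = 1100 mm.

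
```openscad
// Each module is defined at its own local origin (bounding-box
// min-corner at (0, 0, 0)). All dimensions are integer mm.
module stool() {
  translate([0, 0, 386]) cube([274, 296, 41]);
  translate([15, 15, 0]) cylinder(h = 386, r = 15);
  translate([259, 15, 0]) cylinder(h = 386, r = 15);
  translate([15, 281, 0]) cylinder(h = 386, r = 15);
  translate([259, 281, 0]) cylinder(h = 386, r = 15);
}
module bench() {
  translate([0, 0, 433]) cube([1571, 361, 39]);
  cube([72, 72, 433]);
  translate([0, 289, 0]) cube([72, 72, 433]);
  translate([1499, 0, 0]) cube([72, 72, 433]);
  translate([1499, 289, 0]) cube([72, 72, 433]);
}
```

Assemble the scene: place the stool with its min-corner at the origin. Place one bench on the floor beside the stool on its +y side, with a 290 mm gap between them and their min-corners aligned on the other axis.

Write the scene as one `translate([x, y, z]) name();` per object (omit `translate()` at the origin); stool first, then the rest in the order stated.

stool();
translate([0, 586, 0]) bench();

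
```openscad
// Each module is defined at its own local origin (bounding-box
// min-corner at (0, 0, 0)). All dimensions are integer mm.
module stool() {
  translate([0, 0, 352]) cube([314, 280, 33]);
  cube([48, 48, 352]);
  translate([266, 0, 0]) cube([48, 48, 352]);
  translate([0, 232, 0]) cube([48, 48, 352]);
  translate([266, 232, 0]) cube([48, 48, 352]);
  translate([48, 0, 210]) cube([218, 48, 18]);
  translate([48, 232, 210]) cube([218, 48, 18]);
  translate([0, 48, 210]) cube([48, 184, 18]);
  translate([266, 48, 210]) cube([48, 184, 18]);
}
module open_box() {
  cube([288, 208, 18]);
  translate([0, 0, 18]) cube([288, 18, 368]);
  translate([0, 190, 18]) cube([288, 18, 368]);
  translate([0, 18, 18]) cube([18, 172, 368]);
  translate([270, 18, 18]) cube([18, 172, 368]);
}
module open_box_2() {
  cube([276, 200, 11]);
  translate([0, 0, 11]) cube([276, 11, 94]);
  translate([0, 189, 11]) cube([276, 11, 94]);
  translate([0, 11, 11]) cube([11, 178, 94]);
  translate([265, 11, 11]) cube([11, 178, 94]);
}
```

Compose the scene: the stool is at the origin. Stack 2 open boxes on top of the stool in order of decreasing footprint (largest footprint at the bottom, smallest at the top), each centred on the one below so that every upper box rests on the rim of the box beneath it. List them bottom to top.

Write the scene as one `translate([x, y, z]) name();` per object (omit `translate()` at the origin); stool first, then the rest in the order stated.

stool();
translate([13, 36, 385]) open_box();
translate([19, 40, 771]) open_box_2();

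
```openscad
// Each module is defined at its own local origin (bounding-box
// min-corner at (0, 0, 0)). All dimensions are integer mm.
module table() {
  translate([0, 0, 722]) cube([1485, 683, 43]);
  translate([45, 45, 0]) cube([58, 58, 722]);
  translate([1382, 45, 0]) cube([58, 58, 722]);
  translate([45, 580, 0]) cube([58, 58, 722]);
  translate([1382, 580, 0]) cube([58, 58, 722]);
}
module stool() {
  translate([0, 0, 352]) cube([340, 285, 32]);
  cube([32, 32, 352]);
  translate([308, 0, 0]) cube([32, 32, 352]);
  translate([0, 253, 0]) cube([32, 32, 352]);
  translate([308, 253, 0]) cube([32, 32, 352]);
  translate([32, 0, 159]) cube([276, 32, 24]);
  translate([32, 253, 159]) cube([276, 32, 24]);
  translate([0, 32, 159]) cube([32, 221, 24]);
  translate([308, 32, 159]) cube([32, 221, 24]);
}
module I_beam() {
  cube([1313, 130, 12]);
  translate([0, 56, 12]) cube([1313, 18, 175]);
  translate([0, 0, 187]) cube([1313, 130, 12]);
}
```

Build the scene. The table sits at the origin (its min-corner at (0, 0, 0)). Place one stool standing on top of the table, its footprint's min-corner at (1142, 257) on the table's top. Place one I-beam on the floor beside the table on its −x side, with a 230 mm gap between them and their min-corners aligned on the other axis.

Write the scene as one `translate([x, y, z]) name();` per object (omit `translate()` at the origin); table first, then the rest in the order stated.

table();
translate([1142, 257, 765]) stool();
translate([-1543, 0, 0]) I_beam();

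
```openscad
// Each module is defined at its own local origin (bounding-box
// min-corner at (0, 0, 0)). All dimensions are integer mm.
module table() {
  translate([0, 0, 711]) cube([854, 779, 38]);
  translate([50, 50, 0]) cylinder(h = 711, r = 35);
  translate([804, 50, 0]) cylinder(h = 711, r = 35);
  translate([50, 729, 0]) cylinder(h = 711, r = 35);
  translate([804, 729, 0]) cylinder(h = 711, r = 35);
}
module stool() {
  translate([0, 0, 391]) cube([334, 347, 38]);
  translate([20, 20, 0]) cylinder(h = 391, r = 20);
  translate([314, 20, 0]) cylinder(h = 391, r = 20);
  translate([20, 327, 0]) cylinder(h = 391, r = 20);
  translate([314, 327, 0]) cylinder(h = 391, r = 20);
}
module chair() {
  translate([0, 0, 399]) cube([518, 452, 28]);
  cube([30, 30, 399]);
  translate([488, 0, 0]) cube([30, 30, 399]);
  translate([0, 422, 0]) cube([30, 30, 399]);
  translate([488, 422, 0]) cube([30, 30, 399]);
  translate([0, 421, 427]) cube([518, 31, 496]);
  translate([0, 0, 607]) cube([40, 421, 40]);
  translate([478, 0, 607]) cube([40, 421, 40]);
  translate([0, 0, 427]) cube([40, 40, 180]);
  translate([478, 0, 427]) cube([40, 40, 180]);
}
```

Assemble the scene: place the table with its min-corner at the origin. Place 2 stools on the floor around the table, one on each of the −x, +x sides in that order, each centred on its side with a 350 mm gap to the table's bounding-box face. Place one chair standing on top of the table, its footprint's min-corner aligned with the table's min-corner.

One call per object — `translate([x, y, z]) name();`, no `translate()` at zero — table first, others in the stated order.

table();
translate([-684, 216, 0]) stool();
translate([1204, 216, 0]) stool();
translate([0, 0, 749]) chair();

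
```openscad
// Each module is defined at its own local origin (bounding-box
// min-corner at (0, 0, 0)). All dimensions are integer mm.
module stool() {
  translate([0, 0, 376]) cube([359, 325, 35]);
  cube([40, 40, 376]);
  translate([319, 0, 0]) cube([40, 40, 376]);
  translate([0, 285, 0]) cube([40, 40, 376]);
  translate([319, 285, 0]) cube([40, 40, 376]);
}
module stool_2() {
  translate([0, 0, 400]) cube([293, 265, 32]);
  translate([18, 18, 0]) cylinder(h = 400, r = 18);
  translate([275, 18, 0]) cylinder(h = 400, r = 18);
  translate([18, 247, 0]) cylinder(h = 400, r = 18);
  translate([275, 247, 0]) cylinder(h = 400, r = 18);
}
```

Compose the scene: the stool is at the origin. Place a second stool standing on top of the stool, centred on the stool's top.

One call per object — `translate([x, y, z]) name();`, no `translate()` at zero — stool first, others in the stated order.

stool();
translate([33, 30, 411]) stool_2();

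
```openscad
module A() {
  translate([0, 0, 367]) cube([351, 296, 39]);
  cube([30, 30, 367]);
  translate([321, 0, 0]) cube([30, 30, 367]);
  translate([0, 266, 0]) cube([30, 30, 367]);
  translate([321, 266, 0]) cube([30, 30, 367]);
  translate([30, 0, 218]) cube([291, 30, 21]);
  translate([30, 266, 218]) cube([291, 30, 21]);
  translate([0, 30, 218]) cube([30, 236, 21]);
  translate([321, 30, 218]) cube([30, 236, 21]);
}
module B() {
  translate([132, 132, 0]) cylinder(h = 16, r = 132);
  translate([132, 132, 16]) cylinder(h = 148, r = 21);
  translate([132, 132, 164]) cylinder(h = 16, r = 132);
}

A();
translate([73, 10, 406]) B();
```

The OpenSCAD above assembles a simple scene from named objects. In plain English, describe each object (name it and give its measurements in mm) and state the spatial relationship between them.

A is a four-legged stool. The seat is 351×296 mm, 39 mm thick, top at z = 406 mm. It stands on four square legs, each 30×30 mm in cross-section, from z = 0 to the seat underside, each flush with a corner of the seat. Four stretchers, 30 mm wide and 21 mm tall, connect adjacent legs with their undersides at z = 218 mm, each running between the inner faces of the legs it joins and aligned with the legs' outer faces on the other axis.

B is a spool: two coaxial disc flanges of radius 132 mm and thickness 16 mm, joined by a core cylinder of radius 21 mm and height 148 mm. The lower flange rests on z = 0 and the three cylinders share a vertical axis.

The spool is on top of the stool.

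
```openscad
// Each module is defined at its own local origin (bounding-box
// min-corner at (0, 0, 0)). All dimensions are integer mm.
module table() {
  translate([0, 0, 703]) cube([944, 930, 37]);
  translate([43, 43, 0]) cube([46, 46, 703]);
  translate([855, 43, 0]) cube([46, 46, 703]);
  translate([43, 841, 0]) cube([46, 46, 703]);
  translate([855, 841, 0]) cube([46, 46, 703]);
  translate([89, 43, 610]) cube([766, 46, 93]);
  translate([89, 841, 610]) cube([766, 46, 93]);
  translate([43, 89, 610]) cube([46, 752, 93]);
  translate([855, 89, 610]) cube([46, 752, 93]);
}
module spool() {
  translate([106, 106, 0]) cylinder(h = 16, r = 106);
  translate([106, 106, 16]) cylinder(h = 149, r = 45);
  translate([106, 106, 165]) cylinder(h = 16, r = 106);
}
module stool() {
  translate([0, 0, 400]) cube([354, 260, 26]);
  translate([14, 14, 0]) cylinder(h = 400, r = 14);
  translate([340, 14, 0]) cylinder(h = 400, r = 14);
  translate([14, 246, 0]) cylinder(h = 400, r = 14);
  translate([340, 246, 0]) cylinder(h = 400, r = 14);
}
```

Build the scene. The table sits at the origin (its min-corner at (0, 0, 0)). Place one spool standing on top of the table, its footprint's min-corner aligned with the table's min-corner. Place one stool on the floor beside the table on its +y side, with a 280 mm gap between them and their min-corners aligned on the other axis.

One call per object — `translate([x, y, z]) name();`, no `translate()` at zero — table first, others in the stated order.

table();
translate([0, 0, 740]) spool();
translate([0, 1210, 0]) stool();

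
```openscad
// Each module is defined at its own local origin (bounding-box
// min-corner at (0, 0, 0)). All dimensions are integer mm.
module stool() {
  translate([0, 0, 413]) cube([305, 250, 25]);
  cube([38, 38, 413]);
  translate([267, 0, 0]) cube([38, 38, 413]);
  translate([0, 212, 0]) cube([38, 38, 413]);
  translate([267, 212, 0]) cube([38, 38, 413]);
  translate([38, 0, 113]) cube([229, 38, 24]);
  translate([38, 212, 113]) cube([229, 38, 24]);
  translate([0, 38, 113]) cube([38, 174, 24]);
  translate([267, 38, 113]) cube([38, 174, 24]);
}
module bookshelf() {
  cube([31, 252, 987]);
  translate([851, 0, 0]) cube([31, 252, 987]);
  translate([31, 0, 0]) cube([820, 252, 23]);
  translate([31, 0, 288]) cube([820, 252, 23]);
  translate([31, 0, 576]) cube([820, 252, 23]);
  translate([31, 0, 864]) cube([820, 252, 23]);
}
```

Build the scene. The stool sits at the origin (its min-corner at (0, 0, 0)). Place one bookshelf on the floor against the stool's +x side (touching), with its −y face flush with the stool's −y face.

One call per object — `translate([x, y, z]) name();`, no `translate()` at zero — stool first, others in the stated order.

stool();
translate([305, 0, 0]) bookshelf();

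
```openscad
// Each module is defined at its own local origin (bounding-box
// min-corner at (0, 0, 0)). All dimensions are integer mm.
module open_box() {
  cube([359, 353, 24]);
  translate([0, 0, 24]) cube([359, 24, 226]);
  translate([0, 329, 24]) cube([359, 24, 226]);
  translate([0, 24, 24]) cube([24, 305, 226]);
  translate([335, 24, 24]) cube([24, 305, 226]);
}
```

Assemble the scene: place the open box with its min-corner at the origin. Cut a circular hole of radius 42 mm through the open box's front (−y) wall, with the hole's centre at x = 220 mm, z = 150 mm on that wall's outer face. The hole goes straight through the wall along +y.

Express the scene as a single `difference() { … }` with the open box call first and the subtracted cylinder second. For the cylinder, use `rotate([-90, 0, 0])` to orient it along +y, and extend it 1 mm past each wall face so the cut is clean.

difference() {
  open_box();
  translate([220, -1, 150]) rotate([-90, 0, 0]) cylinder(h = 26, r = 42);
}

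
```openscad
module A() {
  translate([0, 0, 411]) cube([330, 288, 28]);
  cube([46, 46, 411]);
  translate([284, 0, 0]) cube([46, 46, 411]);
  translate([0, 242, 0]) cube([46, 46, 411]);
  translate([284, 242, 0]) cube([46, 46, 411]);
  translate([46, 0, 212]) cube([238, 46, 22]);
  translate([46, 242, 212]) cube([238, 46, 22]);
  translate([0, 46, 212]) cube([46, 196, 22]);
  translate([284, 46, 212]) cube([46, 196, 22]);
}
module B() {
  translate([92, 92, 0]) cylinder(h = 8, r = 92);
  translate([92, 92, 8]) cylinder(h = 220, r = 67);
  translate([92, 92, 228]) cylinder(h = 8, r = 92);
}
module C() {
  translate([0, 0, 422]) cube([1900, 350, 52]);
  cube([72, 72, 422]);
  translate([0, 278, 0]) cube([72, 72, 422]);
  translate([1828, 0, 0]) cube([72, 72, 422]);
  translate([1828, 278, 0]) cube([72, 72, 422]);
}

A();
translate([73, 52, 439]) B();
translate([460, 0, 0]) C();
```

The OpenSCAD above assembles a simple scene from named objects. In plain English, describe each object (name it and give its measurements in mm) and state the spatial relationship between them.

A is a four-legged stool. The seat is a 330×288×28 mm slab whose top surface is at z = 439 mm; four square legs, each 46×46 mm in cross-section, run from the floor (z = 0) to the underside of the seat, each flush with a corner of the seat. Four stretchers, 46 mm wide and 22 mm tall, connect adjacent legs with their undersides at z = 212 mm, each running between the inner faces of the legs it joins and aligned with the legs' outer faces on the other axis.

B is a spool: two coaxial disc flanges of radius 92 mm and thickness 8 mm, joined by a core cylinder of radius 67 mm and height 220 mm. The lower flange rests on z = 0 and the three cylinders share a vertical axis.

C is a long wooden bench with a 1900 mm (x) × 350 mm (y) seat, 52 mm thick, its top surface 474 mm above the floor. Four 72 mm square legs at the seat corners, flush with the edges, run from z = 0 to the seat underside.

The spool is on top of the stool, centred. The bench is on the floor beside the stool on its +x side.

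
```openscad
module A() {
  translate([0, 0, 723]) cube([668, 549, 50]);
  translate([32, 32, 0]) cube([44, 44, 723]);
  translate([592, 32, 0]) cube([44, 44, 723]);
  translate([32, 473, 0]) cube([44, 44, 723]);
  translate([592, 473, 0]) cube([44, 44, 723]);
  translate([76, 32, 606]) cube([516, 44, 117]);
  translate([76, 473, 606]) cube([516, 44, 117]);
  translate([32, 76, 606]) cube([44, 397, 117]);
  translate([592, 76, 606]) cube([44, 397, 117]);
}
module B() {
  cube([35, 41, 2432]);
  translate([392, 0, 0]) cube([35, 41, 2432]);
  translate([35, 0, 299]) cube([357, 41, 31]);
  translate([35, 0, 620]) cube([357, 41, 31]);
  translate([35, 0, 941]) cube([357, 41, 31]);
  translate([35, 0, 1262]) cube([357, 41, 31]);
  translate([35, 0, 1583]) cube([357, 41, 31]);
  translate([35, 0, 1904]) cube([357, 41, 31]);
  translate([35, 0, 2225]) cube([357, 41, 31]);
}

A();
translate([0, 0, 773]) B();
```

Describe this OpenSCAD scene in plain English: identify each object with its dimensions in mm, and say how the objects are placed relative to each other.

A is a table with a 668×549 mm rectangular top, 50 mm thick, top surface at z = 773 mm, supported by four 44×44 mm square legs, each inset 32 mm from the nearest pair of top edges, running from the floor. Four apron rails, 44 mm thick and 117 mm tall, run between adjacent legs with their top edges flush with the underside of the top and their outer faces flush with the legs' outer faces.

B is a straight ladder. Two 35×41 mm vertical rails, 2432 mm tall, stand 427 mm apart (outside-to-outside) with their front faces coplanar on the −y side. 7 rungs, each 41 mm deep and 31 mm tall, span between the inner faces of the rails, front faces flush with the rails. The lowest rung's underside is at z = 299 mm and rungs are spaced 321 mm apart (underside to underside).

The ladder is on top of the table.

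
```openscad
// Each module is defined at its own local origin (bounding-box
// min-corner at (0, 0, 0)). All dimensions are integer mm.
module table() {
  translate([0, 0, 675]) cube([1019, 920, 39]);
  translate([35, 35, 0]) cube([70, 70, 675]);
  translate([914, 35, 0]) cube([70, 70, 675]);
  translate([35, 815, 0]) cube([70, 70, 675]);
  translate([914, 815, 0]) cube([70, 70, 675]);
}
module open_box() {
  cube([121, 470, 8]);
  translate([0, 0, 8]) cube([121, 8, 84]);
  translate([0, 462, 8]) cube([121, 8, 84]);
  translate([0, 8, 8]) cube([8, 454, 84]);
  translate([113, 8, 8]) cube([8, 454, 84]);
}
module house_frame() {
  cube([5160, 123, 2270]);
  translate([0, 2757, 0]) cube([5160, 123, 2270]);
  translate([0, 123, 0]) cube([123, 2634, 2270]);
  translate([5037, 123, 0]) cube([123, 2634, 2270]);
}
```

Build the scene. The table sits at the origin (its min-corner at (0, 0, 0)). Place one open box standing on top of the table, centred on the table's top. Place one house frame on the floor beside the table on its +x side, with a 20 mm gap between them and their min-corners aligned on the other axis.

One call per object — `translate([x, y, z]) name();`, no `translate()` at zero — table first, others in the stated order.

table();
translate([449, 225, 714]) open_box();
translate([1039, 0, 0]) house_frame();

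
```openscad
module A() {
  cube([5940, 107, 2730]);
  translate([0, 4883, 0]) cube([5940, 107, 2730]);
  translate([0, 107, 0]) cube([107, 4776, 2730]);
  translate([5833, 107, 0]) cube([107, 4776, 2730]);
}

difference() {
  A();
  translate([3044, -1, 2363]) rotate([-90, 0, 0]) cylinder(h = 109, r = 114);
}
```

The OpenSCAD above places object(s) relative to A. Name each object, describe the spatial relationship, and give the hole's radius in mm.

The subtracted cylinder has r = 114 mm.

A is a house frame. The house frame has a circular hole through its front wall. The hole's radius is 114 mm.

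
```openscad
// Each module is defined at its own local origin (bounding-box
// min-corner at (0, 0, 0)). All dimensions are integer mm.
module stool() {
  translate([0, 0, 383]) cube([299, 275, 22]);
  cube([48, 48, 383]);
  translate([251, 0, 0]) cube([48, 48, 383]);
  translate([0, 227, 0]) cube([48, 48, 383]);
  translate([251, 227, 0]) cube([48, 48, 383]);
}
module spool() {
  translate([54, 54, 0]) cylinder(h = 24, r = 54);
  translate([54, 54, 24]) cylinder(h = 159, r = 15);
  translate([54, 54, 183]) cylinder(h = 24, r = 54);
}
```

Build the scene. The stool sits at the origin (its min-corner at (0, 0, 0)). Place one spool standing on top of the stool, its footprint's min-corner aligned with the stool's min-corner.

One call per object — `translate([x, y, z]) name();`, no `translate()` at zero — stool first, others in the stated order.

stool();
translate([0, 0, 405]) spool();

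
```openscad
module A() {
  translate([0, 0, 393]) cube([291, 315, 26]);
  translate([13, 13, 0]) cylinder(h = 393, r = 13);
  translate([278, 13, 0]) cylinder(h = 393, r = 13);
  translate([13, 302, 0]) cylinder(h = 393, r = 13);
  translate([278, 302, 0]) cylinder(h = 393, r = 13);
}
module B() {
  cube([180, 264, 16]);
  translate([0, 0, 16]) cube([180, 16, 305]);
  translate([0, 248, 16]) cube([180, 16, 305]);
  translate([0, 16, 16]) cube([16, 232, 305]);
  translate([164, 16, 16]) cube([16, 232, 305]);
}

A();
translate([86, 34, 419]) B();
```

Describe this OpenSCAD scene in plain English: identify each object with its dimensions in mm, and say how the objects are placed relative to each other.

A is a four-legged stool. The seat is 291×315 mm, 26 mm thick, top at z = 419 mm. It stands on four round legs, each 26 mm in diameter, from z = 0 to the seat underside, each leg's axis is inset half a diameter from the nearest pair of seat edges (so the leg's bounding box is flush with the corner).

B is an open storage box with external size 180×264×321 mm and wall thickness 16 mm (the base is also 16 mm thick). The base covers the whole footprint; the four walls stand on the base, with the y-facing walls full-width and the x-facing walls fitting between their inner faces.

The open box is on top of the stool.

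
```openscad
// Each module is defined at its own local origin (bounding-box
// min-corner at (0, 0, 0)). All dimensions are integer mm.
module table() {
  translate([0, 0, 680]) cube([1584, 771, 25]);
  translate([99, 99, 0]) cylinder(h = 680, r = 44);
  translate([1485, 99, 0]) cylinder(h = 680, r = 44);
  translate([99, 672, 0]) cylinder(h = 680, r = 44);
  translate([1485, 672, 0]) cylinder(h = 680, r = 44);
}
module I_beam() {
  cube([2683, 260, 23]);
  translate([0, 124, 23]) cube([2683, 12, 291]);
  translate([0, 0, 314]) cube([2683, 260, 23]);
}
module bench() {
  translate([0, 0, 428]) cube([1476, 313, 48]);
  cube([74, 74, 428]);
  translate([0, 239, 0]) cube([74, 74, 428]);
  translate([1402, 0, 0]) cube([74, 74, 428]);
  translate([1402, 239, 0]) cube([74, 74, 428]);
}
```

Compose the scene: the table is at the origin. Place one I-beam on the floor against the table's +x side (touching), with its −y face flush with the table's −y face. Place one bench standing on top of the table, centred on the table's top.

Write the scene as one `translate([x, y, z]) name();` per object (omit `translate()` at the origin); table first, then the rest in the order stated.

table();
translate([1584, 0, 0]) I_beam();
translate([54, 229, 705]) bench();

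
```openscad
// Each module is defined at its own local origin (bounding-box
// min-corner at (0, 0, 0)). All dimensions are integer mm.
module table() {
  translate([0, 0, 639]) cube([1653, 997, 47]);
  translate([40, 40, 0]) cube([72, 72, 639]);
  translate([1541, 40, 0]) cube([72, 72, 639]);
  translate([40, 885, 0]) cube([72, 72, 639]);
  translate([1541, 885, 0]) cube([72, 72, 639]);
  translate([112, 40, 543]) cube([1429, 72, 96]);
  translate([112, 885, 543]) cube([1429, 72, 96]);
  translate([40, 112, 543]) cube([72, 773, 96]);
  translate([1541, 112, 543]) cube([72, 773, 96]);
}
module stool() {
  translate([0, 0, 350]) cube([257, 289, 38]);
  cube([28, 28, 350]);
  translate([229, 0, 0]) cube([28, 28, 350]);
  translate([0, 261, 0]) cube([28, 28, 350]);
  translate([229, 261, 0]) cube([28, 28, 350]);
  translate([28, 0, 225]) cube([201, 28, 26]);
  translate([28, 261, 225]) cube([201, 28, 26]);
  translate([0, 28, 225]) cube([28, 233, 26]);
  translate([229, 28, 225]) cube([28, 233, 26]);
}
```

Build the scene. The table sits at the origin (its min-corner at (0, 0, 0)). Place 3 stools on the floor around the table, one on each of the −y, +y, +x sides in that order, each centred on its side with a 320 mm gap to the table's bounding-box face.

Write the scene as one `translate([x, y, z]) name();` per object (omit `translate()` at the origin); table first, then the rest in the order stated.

table();
translate([698, -609, 0]) stool();
translate([698, 1317, 0]) stool();
translate([1973, 354, 0]) stool();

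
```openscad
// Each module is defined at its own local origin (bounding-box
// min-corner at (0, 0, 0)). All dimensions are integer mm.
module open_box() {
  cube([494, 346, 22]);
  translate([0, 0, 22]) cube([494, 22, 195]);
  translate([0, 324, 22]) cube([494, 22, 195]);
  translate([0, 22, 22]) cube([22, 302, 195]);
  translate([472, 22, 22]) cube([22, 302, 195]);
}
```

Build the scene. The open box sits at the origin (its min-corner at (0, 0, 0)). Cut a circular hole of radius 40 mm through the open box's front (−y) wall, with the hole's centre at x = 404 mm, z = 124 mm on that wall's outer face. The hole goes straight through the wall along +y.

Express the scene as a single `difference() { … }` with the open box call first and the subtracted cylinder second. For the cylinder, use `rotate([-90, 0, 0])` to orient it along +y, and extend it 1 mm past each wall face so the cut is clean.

difference() {
  open_box();
  translate([404, -1, 124]) rotate([-90, 0, 0]) cylinder(h = 24, r = 40);
}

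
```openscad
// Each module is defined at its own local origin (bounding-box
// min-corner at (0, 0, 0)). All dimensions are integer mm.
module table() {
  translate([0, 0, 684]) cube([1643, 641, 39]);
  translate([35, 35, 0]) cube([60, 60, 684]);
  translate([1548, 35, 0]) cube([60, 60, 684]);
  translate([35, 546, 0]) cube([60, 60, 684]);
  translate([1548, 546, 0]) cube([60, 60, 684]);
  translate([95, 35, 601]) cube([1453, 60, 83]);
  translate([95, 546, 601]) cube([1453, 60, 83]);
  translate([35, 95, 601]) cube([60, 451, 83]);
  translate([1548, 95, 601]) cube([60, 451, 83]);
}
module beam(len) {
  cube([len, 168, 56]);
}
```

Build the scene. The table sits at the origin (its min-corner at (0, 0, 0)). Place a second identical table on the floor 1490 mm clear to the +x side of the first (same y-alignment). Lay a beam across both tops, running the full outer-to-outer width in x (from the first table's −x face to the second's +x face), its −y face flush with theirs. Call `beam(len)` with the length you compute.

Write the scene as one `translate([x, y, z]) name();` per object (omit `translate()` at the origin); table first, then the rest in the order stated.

table();
translate([3133, 0, 0]) table();
translate([0, 0, 723]) beam(4776);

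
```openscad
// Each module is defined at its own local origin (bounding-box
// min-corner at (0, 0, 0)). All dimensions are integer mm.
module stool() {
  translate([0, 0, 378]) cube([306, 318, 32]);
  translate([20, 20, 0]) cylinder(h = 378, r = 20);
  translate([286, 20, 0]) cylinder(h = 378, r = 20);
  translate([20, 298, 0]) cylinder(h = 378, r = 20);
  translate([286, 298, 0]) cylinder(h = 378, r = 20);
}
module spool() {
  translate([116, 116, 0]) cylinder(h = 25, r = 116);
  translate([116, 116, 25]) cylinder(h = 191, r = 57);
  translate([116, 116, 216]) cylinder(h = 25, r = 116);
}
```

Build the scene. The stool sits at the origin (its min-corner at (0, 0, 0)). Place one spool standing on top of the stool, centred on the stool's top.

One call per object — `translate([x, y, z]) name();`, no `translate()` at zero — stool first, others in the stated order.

stool();
translate([37, 43, 410]) spool();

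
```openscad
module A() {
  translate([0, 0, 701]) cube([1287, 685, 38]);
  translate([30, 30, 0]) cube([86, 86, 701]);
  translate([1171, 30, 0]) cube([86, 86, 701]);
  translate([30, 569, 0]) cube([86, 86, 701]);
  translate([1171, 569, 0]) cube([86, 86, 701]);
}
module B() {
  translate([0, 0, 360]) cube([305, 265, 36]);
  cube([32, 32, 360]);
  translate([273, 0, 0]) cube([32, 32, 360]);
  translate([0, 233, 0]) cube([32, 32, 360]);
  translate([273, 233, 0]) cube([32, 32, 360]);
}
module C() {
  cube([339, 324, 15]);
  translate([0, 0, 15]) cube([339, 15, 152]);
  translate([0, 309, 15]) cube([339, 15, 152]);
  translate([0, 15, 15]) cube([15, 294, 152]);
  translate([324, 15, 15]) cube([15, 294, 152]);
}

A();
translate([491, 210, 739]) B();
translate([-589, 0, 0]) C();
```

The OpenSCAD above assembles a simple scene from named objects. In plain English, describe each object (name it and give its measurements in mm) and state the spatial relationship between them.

A is a table: top 1287 mm (x) × 685 mm (y), 38 mm thick, upper face at z = 739 mm, on four 86×86 mm square legs, each inset 30 mm from the nearest pair of top edges, running from z = 0 to the bottom of the top.

B is a four-legged stool. The seat is a 305×265×36 mm slab whose top surface is at z = 396 mm; four square legs, each 32×32 mm in cross-section, run from the floor (z = 0) to the underside of the seat, each flush with a corner of the seat.

C is an open storage box with external size 339×324×167 mm and wall thickness 15 mm (the base is also 15 mm thick). The base covers the whole footprint; the four walls stand on the base, with the y-facing walls full-width and the x-facing walls fitting between their inner faces.

The stool is on top of the table, centred. The open box is on the floor beside the table on its −x side.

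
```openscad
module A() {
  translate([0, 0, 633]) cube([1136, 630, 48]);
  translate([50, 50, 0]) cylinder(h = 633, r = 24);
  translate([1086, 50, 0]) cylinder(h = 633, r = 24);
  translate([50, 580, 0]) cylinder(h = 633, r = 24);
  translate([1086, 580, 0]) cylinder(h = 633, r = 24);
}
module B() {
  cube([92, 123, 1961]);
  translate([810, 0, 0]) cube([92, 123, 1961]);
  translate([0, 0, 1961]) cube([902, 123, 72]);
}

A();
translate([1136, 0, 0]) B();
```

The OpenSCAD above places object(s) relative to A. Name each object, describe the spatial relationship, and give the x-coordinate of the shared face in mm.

A is a table. B is a door frame. The door frame is against the table's +x side, with their −y faces flush. The x-coordinate of the shared face is 1136 mm.

The table's +x face and the door frame's −x face are both at x = 1136 mm.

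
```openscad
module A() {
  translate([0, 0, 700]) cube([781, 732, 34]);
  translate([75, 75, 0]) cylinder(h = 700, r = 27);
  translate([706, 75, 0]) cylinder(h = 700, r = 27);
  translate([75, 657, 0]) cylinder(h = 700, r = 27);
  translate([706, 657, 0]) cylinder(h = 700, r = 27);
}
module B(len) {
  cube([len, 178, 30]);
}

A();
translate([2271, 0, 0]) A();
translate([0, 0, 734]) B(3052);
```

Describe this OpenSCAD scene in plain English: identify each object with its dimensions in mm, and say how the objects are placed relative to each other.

A is a rectangular dining table. The top is 781×732×34 mm with its upper surface at z = 734 mm. It stands on four round legs of 54 mm diameter, each leg's bounding box inset 48 mm from the nearest pair of top edges, running from the floor to the underside of the top.

B is a rectangular beam 3052 mm long (x), 178 mm deep (y), 30 mm thick (z).

The beam spans the tops of two tables placed 1490 mm apart, resting at z = 734 mm.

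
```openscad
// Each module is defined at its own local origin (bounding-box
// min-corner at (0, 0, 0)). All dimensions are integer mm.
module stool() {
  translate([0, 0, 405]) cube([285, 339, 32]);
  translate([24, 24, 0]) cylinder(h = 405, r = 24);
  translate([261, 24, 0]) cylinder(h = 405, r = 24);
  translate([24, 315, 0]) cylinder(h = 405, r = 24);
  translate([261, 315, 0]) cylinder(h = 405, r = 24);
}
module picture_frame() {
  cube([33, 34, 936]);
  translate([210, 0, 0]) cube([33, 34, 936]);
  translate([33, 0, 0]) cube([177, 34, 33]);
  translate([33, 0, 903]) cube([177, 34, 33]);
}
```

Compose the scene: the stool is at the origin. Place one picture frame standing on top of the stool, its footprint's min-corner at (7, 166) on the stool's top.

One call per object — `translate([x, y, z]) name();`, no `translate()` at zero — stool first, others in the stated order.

stool();
translate([7, 166, 437]) picture_frame();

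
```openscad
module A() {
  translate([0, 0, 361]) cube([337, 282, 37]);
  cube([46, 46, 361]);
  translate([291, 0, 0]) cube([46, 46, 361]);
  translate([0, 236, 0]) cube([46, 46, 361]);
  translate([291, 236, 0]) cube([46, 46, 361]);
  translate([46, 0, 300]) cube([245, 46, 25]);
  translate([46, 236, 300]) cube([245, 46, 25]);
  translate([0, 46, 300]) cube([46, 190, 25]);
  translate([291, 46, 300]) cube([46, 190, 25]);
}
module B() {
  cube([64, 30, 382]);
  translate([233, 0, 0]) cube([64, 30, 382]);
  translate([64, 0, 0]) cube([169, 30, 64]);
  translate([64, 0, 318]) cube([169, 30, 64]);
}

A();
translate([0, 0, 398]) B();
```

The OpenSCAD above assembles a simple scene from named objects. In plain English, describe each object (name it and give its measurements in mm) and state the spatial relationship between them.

A is a four-legged stool. The seat is 337×282 mm, 37 mm thick, top at z = 398 mm. It stands on four square legs, each 46×46 mm in cross-section, from z = 0 to the seat underside, each flush with a corner of the seat. Four stretchers, 46 mm wide and 25 mm tall, connect adjacent legs with their undersides at z = 300 mm, each running between the inner faces of the legs it joins and aligned with the legs' outer faces on the other axis.

B is a picture frame with a 169×254 mm rectangular opening (x by z) and a uniform 64 mm border on every side. Frame depth is 30 mm along y. It is built from two vertical stiles running the full outside height and two horizontal rails spanning the gap between the stiles.

The picture frame is on top of the stool.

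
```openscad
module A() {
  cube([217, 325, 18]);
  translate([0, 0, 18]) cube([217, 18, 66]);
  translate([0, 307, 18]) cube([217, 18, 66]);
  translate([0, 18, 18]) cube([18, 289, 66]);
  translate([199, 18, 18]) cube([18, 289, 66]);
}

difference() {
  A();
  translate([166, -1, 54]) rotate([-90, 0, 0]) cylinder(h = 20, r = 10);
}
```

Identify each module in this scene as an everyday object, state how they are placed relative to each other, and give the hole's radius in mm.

The subtracted cylinder has r = 10 mm.

A is an open box. The open box has a circular hole through its front wall. The hole's radius is 10 mm.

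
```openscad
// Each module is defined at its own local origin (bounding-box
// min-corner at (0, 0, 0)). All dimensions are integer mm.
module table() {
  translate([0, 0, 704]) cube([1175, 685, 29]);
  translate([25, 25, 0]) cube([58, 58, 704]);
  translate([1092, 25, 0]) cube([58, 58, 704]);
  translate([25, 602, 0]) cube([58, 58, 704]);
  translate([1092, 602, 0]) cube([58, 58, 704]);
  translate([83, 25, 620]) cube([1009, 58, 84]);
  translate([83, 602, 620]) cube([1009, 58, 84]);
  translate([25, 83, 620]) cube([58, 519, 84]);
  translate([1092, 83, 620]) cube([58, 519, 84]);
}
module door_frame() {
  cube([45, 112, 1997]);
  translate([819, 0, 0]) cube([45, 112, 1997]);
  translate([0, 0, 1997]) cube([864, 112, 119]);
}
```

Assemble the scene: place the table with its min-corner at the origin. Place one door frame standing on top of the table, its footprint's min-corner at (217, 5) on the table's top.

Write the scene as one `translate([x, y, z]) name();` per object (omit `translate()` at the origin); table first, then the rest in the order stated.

table();
translate([217, 5, 733]) door_frame();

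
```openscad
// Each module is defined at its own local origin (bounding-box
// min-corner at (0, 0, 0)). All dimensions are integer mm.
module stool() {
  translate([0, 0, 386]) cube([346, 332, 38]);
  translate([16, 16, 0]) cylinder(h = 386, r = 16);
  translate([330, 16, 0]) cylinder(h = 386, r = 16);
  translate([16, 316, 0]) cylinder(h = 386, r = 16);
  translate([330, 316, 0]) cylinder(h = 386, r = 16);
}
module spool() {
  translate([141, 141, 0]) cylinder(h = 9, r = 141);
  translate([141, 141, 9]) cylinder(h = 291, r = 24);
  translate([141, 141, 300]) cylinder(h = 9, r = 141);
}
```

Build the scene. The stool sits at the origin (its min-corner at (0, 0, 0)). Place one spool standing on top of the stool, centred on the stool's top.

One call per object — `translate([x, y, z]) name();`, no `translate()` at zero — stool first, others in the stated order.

stool();
translate([32, 25, 424]) spool();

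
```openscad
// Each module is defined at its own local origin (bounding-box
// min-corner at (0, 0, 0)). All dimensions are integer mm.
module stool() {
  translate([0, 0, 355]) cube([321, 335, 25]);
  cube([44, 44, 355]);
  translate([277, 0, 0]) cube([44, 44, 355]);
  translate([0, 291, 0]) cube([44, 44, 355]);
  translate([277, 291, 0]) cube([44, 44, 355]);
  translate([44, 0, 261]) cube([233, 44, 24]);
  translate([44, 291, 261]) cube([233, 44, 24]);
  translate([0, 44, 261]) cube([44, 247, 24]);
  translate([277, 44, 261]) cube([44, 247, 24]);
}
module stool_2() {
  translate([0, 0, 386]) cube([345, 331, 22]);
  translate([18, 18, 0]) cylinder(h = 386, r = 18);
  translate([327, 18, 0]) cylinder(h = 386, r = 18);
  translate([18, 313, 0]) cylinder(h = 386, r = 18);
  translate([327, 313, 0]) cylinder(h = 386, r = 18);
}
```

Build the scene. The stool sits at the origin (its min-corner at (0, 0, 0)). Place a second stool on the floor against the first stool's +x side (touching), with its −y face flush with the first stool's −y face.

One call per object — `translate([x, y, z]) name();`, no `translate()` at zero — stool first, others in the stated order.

stool();
translate([321, 0, 0]) stool_2();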